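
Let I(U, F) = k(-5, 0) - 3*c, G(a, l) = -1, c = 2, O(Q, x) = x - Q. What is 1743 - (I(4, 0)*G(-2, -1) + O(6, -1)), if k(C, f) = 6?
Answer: 1750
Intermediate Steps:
I(U, F) = 0 (I(U, F) = 6 - 3*2 = 6 - 6 = 0)
1743 - (I(4, 0)*G(-2, -1) + O(6, -1)) = 1743 - (0*(-1) + (-1 - 1*6)) = 1743 - (0 + (-1 - 6)) = 1743 - (0 - 7) = 1743 - 1*(-7) = 1743 + 7 = 1750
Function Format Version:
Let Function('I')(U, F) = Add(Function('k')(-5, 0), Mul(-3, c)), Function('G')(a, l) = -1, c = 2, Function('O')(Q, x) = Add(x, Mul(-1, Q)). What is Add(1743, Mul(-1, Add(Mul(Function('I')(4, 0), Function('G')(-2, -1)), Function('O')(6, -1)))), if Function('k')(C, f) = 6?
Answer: 1750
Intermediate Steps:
Function('I')(U, F) = 0 (Function('I')(U, F) = Add(6, Mul(-3, 2)) = Add(6, -6) = 0)
Add(1743, Mul(-1, Add(Mul(Function('I')(4, 0), Function('G')(-2, -1)), Function('O')(6, -1)))) = Add(1743, Mul(-1, Add(Mul(0, -1), Add(-1, Mul(-1, 6))))) = Add(1743, Mul(-1, Add(0, Add(-1, -6)))) = Add(1743, Mul(-1, Add(0, -7))) = Add(1743, Mul(-1, -7)) = Add(1743, 7) = 1750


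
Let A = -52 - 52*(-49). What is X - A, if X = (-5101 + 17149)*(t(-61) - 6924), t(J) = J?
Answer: -84157776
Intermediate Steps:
A = 2496 (A = -52 + 2548 = 2496)
X = -84155280 (X = (-5101 + 17149)*(-61 - 6924) = 12048*(-6985) = -84155280)
X - A = -84155280 - 1*2496 = -84155280 - 2496 = -84157776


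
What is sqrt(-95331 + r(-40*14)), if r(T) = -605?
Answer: 8*I*sqrt(1499) ≈ 309.74*I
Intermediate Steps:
sqrt(-95331 + r(-40*14)) = sqrt(-95331 - 605) = sqrt(-95936) = 8*I*sqrt(1499)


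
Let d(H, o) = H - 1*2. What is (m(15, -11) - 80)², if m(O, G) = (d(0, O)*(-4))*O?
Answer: 1600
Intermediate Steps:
d(H, o) = -2 + H (d(H, o) = H - 2 = -2 + H)
m(O, G) = 8*O (m(O, G) = ((-2 + 0)*(-4))*O = (-2*(-4))*O = 8*O)
(m(15, -11) - 80)² = (8*15 - 80)² = (120 - 80)² = 40² = 1600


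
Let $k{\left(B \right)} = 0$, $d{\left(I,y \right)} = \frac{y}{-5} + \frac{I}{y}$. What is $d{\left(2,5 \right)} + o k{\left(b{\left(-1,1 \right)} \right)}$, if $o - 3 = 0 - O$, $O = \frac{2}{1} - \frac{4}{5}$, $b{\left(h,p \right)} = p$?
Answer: $- \frac{3}{5} \approx -0.6$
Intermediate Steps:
$d{\left(I,y \right)} = - \frac{y}{5} + \frac{I}{y}$ ($d{\left(I,y \right)} = y \left(- \frac{1}{5}\right) + \frac{I}{y} = - \frac{y}{5} + \frac{I}{y}$)
$O = \frac{6}{5}$ ($O = 2 \cdot 1 - \frac{4}{5} = 2 - \frac{4}{5} = \frac{6}{5} \approx 1.2$)
$o = \frac{9}{5}$ ($o = 3 + \left(0 - \frac{6}{5}\right) = 3 - \frac{6}{5} = \frac{9}{5} \approx 1.8$)
$d{\left(2,5 \right)} + o k{\left(b{\left(-1,1 \right)} \right)} = \left(\left(- \frac{1}{5}\right) 5 + \frac{2}{5}\right) + \frac{9}{5} \cdot 0 = \left(-1 + 2 \cdot \frac{1}{5}\right) + 0 = \left(-1 + \frac{2}{5}\right) + 0 = - \frac{3}{5} + 0 = - \frac{3}{5}$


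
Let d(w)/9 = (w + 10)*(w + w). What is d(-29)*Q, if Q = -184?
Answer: -1824912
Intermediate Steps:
d(w) = 18*w*(10 + w) (d(w) = 9*((w + 10)*(w + w)) = 9*((10 + w)*(2*w)) = 9*(2*w*(10 + w)) = 18*w*(10 + w))
d(-29)*Q = (18*(-29)*(10 - 29))*(-184) = (18*(-29)*(-19))*(-184) = 9918*(-184) = -1824912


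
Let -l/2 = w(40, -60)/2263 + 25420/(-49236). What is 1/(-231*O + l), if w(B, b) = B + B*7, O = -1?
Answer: 27855267/6455451647 ≈ 0.0043150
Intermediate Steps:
w(B, b) = 8*B (w(B, b) = B + 7*B = 8*B)
l = 20884970/27855267 (l = -2*((8*40)/2263 + 25420/(-49236)) = -2*(320*(1/2263) + 25420*(-1/49236)) = -2*(320/2263 - 6355/12309) = -2*(-10442485/27855267) = 20884970/27855267 ≈ 0.74977)
1/(-231*O + l) = 1/(-231*(-1) + 20884970/27855267) = 1/(231 + 20884970/27855267) = 1/(6455451647/27855267) = 27855267/6455451647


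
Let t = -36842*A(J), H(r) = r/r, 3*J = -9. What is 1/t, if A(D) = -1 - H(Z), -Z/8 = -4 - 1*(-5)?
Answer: 1/73684 ≈ 1.3571e-5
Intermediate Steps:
Z = -8 (Z = -8*(-4 - 1*(-5)) = -8*(-4 + 5) = -8*1 = -8)
J = -3 (J = (⅓)*(-9) = -3)
H(r) = 1
A(D) = -2 (A(D) = -1 - 1*1 = -1 - 1 = -2)
t = 73684 (t = -36842*(-2) = 73684)
1/t = 1/73684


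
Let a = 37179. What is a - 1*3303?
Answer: 33876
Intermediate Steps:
a - 1*3303 = 37179 - 1*3303 = 37179 - 3303 = 33876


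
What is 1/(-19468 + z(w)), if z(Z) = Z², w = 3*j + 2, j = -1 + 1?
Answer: -1/19464 ≈ -5.1377e-5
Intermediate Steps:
j = 0
w = 2 (w = 3*0 + 2 = 0 + 2 = 2)
1/(-19468 + z(w)) = 1/(-19468 + 2²) = 1/(-19468 + 4) = 1/(-19464) = -1/19464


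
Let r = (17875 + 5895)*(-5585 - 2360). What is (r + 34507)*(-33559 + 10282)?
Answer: 4395119914611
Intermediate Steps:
r = -188852650 (r = 23770*(-7945) = -188852650)
(r + 34507)*(-33559 + 10282) = (-188852650 + 34507)*(-33559 + 10282) = -188818143*(-23277) = 4395119914611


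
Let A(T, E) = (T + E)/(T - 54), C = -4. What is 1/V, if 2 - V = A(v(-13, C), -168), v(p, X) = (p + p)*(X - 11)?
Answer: 56/75 ≈ 0.74667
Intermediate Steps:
v(p, X) = 2*p*(-11 + X) (v(p, X) = (2*p)*(-11 + X) = 2*p*(-11 + X))
A(T, E) = (E + T)/(-54 + T)
V = 75/56 (V = 2 - (-168 + 2*(-13)*(-11 - 4))/(-54 + 2*(-13)*(-11 - 4)) = 2 - (-168 + 2*(-13)*(-15))/(-54 + 2*(-13)*(-15)) = 2 - (-168 + 390)/(-54 + 390) = 2 - 222/336 = 2 - 1*37/56 = 2 - 37/56 = 75/56 ≈ 1.3393)
1/V = 1/(75/56) = 56/75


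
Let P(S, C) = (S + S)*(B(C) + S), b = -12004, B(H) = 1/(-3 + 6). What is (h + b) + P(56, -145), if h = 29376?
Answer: 71044/3 ≈ 23681.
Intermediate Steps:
B(H) = ⅓ (B(H) = 1/3 = ⅓)
P(S, C) = 2*S*(⅓ + S) (P(S, C) = (S + S)*(⅓ + S) = (2*S)*(⅓ + S) = 2*S*(⅓ + S))
(h + b) + P(56, -145) = (29376 - 12004) + (⅔)*56*(1 + 3*56) = 17372 + (⅔)*56*(1 + 168) = 17372 + (⅔)*56*169 = 17372 + 18928/3 = 71044/3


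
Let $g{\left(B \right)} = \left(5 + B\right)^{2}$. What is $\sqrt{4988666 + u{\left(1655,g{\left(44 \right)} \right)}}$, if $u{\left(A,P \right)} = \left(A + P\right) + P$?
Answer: $\sqrt{4995123} \approx 2235.0$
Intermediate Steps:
$u{\left(A,P \right)} = A + 2 P$
$\sqrt{4988666 + u{\left(1655,g{\left(44 \right)} \right)}} = \sqrt{4988666 + \left(1655 + 2 \left(5 + 44\right)^{2}\right)} = \sqrt{4988666 + \left(1655 + 2 \cdot 49^{2}\right)} = \sqrt{4988666 + \left(1655 + 2 \cdot 2401\right)} = \sqrt{4988666 + \left(1655 + 4802\right)} = \sqrt{4988666 + 6457} = \sqrt{4995123}$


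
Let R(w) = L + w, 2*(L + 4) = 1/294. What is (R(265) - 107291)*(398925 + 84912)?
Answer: -10149874364281/196 ≈ -5.1785e+10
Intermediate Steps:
L = -2351/588 (L = -4 + (½)/294 = -4 + (½)*(1/294) = -4 + 1/588 = -2351/588 ≈ -3.9983)
R(w) = -2351/588 + w
(R(265) - 107291)*(398925 + 84912) = ((-2351/588 + 265) - 107291)*(398925 + 84912) = (153469/588 - 107291)*483837 = -62933639/588*483837 = -10149874364281/196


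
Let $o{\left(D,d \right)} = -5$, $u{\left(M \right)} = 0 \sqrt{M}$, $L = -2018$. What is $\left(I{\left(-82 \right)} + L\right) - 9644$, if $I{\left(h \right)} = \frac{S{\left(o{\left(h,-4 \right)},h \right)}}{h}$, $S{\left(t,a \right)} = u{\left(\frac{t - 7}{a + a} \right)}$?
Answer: $-11662$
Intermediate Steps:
$u{\left(M \right)} = 0$
$S{\left(t,a \right)} = 0$
$I{\left(h \right)} = 0$ ($I{\left(h \right)} = \frac{0}{h} = 0$)
$\left(I{\left(-82 \right)} + L\right) - 9644 = \left(0 - 2018\right) - 9644 = -2018 - 9644 = -11662$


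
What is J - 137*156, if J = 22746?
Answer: 1374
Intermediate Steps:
J - 137*156 = 22746 - 137*156 = 22746 - 1*21372 = 22746 - 21372 = 1374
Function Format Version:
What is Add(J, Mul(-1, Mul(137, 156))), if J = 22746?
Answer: 1374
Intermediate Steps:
Add(J, Mul(-1, Mul(137, 156))) = Add(22746, Mul(-1, Mul(137, 156))) = Add(22746, Mul(-1, 21372)) = Add(22746, -21372) = 1374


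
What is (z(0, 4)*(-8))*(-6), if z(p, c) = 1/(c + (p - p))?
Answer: 12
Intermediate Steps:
z(p, c) = 1/c (z(p, c) = 1/(c + 0) = 1/c)
(z(0, 4)*(-8))*(-6) = (-8/4)*(-6) = ((1/4)*(-8))*(-6) = -2*(-6) = 12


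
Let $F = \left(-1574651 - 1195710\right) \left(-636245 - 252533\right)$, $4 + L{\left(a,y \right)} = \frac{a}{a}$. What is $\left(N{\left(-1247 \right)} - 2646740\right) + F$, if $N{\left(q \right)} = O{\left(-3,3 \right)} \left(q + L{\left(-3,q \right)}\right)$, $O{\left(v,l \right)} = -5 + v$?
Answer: $2462233272118$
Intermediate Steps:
$L{\left(a,y \right)} = -3$ ($L{\left(a,y \right)} = -4 + \frac{a}{a} = -4 + 1 = -3$)
$F = 2462235908858$ ($F = \left(-2770361\right) \left(-888778\right) = 2462235908858$)
$N{\left(q \right)} = 24 - 8 q$ ($N{\left(q \right)} = \left(-5 - 3\right) \left(q - 3\right) = - 8 \left(-3 + q\right) = 24 - 8 q$)
$\left(N{\left(-1247 \right)} - 2646740\right) + F = \left(\left(24 - -9976\right) - 2646740\right) + 2462235908858 = \left(\left(24 + 9976\right) - 2646740\right) + 2462235908858 = \left(10000 - 2646740\right) + 2462235908858 = -2636740 + 2462235908858 = 2462233272118$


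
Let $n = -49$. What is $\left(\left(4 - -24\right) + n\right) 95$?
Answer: $-1995$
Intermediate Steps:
$\left(\left(4 - -24\right) + n\right) 95 = \left(\left(4 - -24\right) - 49\right) 95 = \left(\left(4 + 24\right) - 49\right) 95 = \left(28 - 49\right) 95 = \left(-21\right) 95 = -1995$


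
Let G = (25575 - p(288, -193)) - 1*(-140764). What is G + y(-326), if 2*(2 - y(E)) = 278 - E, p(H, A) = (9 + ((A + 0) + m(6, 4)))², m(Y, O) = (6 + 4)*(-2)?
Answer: 124423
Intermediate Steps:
m(Y, O) = -20 (m(Y, O) = 10*(-2) = -20)
p(H, A) = (-11 + A)² (p(H, A) = (9 + ((A + 0) - 20))² = (9 + (A - 20))² = (9 + (-20 + A))² = (-11 + A)²)
y(E) = -137 + E/2 (y(E) = 2 - (278 - E)/2 = 2 + (-139 + E/2) = -137 + E/2)
G = 124723 (G = (25575 - (-11 - 193)²) - 1*(-140764) = (25575 - 1*(-204)²) + 140764 = (25575 - 1*41616) + 140764 = (25575 - 41616) + 140764 = -16041 + 140764 = 124723)
G + y(-326) = 124723 + (-137 + (½)*(-326)) = 124723 + (-137 - 163) = 124723 - 300 = 124423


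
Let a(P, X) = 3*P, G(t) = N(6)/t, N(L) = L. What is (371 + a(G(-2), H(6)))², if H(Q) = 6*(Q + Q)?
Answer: 131044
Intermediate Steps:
H(Q) = 12*Q (H(Q) = 6*(2*Q) = 12*Q)
G(t) = 6/t
(371 + a(G(-2), H(6)))² = (371 + 3*(6/(-2)))² = (371 + 3*(6*(-½)))² = (371 + 3*(-3))² = (371 - 9)² = 362² = 131044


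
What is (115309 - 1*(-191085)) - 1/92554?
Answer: 28357990275/92554 ≈ 3.0639e+5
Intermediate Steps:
(115309 - 1*(-191085)) - 1/92554 = (115309 + 191085) - 1*1/92554 = 306394 - 1/92554 = 28357990275/92554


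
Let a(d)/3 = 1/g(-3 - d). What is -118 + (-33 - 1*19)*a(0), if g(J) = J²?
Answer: -406/3 ≈ -135.33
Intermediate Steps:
a(d) = 3/(-3 - d)² (a(d) = 3/((-3 - d)²) = 3/(-3 - d)²)
-118 + (-33 - 1*19)*a(0) = -118 + (-33 - 1*19)*(3/(3 + 0)²) = -118 + (-33 - 19)*(3/3²) = -118 - 156/9 = -118 - 52*⅓ = -118 - 52/3 = -406/3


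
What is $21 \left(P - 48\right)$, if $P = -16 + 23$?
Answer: $-861$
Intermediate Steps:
$P = 7$
$21 \left(P - 48\right) = 21 \left(7 - 48\right) = 21 \left(-41\right) = -861$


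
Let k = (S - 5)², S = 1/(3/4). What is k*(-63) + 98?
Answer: -749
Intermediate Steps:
S = 4/3 (S = 1/(3*(¼)) = 1/(¾) = 4/3 ≈ 1.3333)
k = 121/9 (k = (4/3 - 5)² = (-11/3)² = 121/9 ≈ 13.444)
k*(-63) + 98 = (121/9)*(-63) + 98 = -847 + 98 = -749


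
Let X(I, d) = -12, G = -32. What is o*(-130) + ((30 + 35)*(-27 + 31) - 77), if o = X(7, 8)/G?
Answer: 537/4 ≈ 134.25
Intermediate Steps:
o = 3/8 (o = -12/(-32) = -12*(-1/32) = 3/8 ≈ 0.37500)
o*(-130) + ((30 + 35)*(-27 + 31) - 77) = (3/8)*(-130) + ((30 + 35)*(-27 + 31) - 77) = -195/4 + (65*4 - 77) = -195/4 + (260 - 77) = -195/4 + 183 = 537/4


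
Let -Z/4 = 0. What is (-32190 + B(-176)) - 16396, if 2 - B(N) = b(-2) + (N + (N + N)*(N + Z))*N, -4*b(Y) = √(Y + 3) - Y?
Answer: 43295971/4 ≈ 1.0824e+7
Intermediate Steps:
Z = 0 (Z = -4*0 = 0)
b(Y) = -√(3 + Y)/4 + Y/4 (b(Y) = -(√(Y + 3) - Y)/4 = -(√(3 + Y) - Y)/4 = -√(3 + Y)/4 + Y/4)
B(N) = 11/4 - N*(N + 2*N²) (B(N) = 2 - ((-√(3 - 2)/4 + (¼)*(-2)) + (N + (N + N)*(N + 0))*N) = 2 - ((-√1/4 - ½) + (N + (2*N)*N)*N) = 2 - ((-¼*1 - ½) + (N + 2*N²)*N) = 2 - ((-¼ - ½) + N*(N + 2*N²)) = 2 - (-¾ + N*(N + 2*N²)) = 2 + (¾ - N*(N + 2*N²)) = 11/4 - N*(N + 2*N²))
(-32190 + B(-176)) - 16396 = (-32190 + (11/4 - 1*(-176)² - 2*(-176)³)) - 16396 = (-32190 + (11/4 - 1*30976 - 2*(-5451776))) - 16396 = (-32190 + (11/4 - 30976 + 10903552)) - 16396 = (-32190 + 43490315/4) - 16396 = 43361555/4 - 16396 = 43295971/4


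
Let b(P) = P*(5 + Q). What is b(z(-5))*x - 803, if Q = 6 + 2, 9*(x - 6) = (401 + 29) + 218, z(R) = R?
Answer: -5873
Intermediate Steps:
x = 78 (x = 6 + ((401 + 29) + 218)/9 = 6 + (430 + 218)/9 = 6 + (1/9)*648 = 6 + 72 = 78)
Q = 8
b(P) = 13*P (b(P) = P*(5 + 8) = P*13 = 13*P)
b(z(-5))*x - 803 = (13*(-5))*78 - 803 = -65*78 - 803 = -5070 - 803 = -5873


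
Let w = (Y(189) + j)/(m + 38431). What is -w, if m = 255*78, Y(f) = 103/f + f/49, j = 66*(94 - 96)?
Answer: 24116/11022669 ≈ 0.0021879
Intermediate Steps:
j = -132 (j = 66*(-2) = -132)
Y(f) = 103/f + f/49 (Y(f) = 103/f + f*(1/49) = 103/f + f/49)
m = 19890
w = -24116/11022669 (w = ((103/189 + (1/49)*189) - 132)/(19890 + 38431) = ((103*(1/189) + 27/7) - 132)/58321 = ((103/189 + 27/7) - 132)*(1/58321) = (832/189 - 132)*(1/58321) = -24116/189*1/58321 = -24116/11022669 ≈ -0.0021879)
-w = -1*(-24116/11022669) = 24116/11022669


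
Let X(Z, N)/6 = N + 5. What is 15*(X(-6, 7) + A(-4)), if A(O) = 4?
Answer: 1140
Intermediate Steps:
X(Z, N) = 30 + 6*N (X(Z, N) = 6*(N + 5) = 6*(5 + N) = 30 + 6*N)
15*(X(-6, 7) + A(-4)) = 15*((30 + 6*7) + 4) = 15*((30 + 42) + 4) = 15*(72 + 4) = 15*76 = 1140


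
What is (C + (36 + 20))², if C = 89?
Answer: 21025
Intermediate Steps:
(C + (36 + 20))² = (89 + (36 + 20))² = (89 + 56)² = 145² = 21025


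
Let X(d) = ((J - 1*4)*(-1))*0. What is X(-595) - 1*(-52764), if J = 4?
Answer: 52764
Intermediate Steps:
X(d) = 0 (X(d) = ((4 - 1*4)*(-1))*0 = ((4 - 4)*(-1))*0 = (0*(-1))*0 = 0*0 = 0)
X(-595) - 1*(-52764) = 0 - 1*(-52764) = 0 + 52764 = 52764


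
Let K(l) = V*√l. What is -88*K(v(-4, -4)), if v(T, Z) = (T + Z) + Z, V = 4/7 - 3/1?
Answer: 2992*I*√3/7 ≈ 740.33*I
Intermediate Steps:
V = -17/7 (V = 4*(⅐) - 3*1 = 4/7 - 3 = -17/7 ≈ -2.4286)
v(T, Z) = T + 2*Z
K(l) = -17*√l/7
-88*K(v(-4, -4)) = -(-1496)*√(-4 + 2*(-4))/7 = -(-1496)*√(-4 - 8)/7 = -(-1496)*√(-12)/7 = -(-1496)*2*I*√3/7 = -(-2992)*I*√3/7 = 2992*I*√3/7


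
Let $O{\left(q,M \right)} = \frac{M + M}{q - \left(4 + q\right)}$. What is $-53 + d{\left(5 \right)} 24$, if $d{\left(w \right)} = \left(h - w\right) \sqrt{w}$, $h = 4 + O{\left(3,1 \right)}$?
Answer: $-53 - 36 \sqrt{5} \approx -133.5$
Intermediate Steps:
$O{\left(q,M \right)} = - \frac{M}{2}$ ($O{\left(q,M \right)} = \frac{2 M}{-4} = 2 M \left(- \frac{1}{4}\right) = - \frac{M}{2}$)
$h = \frac{7}{2}$ ($h = 4 - \frac{1}{2} = \frac{7}{2} \approx 3.5$)
$d{\left(w \right)} = \sqrt{w} \left(\frac{7}{2} - w\right)$ ($d{\left(w \right)} = \left(\frac{7}{2} - w\right) \sqrt{w} = \sqrt{w} \left(\frac{7}{2} - w\right)$)
$-53 + d{\left(5 \right)} 24 = -53 + \sqrt{5} \left(\frac{7}{2} - 5\right) 24 = -53 + \sqrt{5} \left(- \frac{3}{2}\right) 24 = -53 + - \frac{3 \sqrt{5}}{2} \cdot 24 = -53 - 36 \sqrt{5}$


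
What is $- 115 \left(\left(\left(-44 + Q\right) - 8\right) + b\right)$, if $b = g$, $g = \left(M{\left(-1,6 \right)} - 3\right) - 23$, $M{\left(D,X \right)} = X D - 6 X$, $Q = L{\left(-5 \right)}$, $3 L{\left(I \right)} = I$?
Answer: $\frac{41975}{3} \approx 13992.0$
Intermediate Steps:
$L{\left(I \right)} = \frac{I}{3}$
$Q = - \frac{5}{3}$ ($Q = \frac{1}{3} \left(-5\right) = - \frac{5}{3} \approx -1.6667$)
$M{\left(D,X \right)} = - 6 X + D X$ ($M{\left(D,X \right)} = D X - 6 X = - 6 X + D X$)
$g = -68$ ($g = \left(6 \left(-6 - 1\right) - 3\right) - 23 = \left(6 \left(-7\right) - 3\right) - 23 = \left(-42 - 3\right) - 23 = -45 - 23 = -68$)
$b = -68$
$- 115 \left(\left(\left(-44 + Q\right) - 8\right) + b\right) = - 115 \left(\left(\left(-44 - \frac{5}{3}\right) - 8\right) - 68\right) = - 115 \left(\left(- \frac{137}{3} - 8\right) - 68\right) = - 115 \left(- \frac{161}{3} - 68\right) = \left(-115\right) \left(- \frac{365}{3}\right) = \frac{41975}{3}$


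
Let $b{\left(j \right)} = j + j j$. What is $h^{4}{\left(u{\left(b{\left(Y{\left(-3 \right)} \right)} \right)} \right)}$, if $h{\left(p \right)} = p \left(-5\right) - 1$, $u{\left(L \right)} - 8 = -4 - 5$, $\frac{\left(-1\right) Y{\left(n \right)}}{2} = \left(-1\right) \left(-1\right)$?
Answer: $256$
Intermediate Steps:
$Y{\left(n \right)} = -2$ ($Y{\left(n \right)} = - 2 \left(\left(-1\right) \left(-1\right)\right) = \left(-2\right) 1 = -2$)
$b{\left(j \right)} = j + j^{2}$
$u{\left(L \right)} = -1$ ($u{\left(L \right)} = 8 - 9 = -1$)
$h{\left(p \right)} = -1 - 5 p$ ($h{\left(p \right)} = - 5 p - 1 = -1 - 5 p$)
$h^{4}{\left(u{\left(b{\left(Y{\left(-3 \right)} \right)} \right)} \right)} = \left(-1 - -5\right)^{4} = \left(-1 + 5\right)^{4} = 4^{4} = 256$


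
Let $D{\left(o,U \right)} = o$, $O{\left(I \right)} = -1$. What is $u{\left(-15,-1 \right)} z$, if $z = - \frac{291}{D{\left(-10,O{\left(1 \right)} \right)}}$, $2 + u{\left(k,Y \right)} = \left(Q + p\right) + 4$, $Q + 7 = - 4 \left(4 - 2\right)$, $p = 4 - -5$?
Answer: $- \frac{582}{5} \approx -116.4$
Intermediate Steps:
$p = 9$ ($p = 4 + 5 = 9$)
$Q = -15$ ($Q = -7 - 4 \left(4 - 2\right) = -7 - 8 = -15$)
$u{\left(k,Y \right)} = -4$ ($u{\left(k,Y \right)} = -2 + \left(\left(-15 + 9\right) + 4\right) = -2 + \left(-6 + 4\right) = -2 - 2 = -4$)
$z = \frac{291}{10}$ ($z = - \frac{291}{-10} = \left(-291\right) \left(- \frac{1}{10}\right) = \frac{291}{10} \approx 29.1$)
$u{\left(-15,-1 \right)} z = \left(-4\right) \frac{291}{10} = - \frac{582}{5}$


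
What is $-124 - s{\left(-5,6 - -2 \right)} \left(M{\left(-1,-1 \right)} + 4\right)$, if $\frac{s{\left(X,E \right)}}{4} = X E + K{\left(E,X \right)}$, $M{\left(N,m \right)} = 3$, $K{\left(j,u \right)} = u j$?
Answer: $2116$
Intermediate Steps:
$K{\left(j,u \right)} = j u$
$s{\left(X,E \right)} = 8 E X$ ($s{\left(X,E \right)} = 4 \left(X E + E X\right) = 4 \left(E X + E X\right) = 4 \cdot 2 E X = 8 E X$)
$-124 - s{\left(-5,6 - -2 \right)} \left(M{\left(-1,-1 \right)} + 4\right) = -124 - 8 \left(6 - -2\right) \left(-5\right) \left(3 + 4\right) = -124 - 8 \left(6 + 2\right) \left(-5\right) 7 = -124 - 8 \cdot 8 \left(-5\right) 7 = -124 - \left(-320\right) 7 = -124 - -2240 = -124 + 2240 = 2116$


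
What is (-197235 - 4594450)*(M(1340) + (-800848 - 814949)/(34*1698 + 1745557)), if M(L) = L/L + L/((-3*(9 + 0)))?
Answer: 11554405551324560/48688803 ≈ 2.3731e+8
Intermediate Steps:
M(L) = 1 - L/27 (M(L) = 1 + L/((-3*9)) = 1 + L/(-27) = 1 + L*(-1/27) = 1 - L/27)
(-197235 - 4594450)*(M(1340) + (-800848 - 814949)/(34*1698 + 1745557)) = (-197235 - 4594450)*((1 - 1/27*1340) + (-800848 - 814949)/(34*1698 + 1745557)) = -4791685*((1 - 1340/27) - 1615797/(57732 + 1745557)) = -4791685*(-1313/27 - 1615797/1803289) = -4791685*(-2411344976/48688803) = 11554405551324560/48688803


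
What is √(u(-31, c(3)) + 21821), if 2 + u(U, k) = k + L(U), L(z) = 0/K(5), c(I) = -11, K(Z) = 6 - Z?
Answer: 4*√1363 ≈ 147.68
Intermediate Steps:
L(z) = 0 (L(z) = 0/(6 - 1*5) = 0/(6 - 5) = 0/1 = 0*1 = 0)
u(U, k) = -2 + k (u(U, k) = -2 + (k + 0) = -2 + k)
√(u(-31, c(3)) + 21821) = √((-2 - 11) + 21821) = √(-13 + 21821) = √21808 = 4*√1363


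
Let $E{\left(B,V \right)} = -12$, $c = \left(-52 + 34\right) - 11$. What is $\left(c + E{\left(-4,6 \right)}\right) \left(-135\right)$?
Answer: $5535$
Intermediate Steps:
$c = -29$ ($c = -18 - 11 = -29$)
$\left(c + E{\left(-4,6 \right)}\right) \left(-135\right) = \left(-29 - 12\right) \left(-135\right) = \left(-41\right) \left(-135\right) = 5535$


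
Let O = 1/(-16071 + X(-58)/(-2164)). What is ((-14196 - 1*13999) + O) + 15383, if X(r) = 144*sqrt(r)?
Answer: (-461232*sqrt(58) + 111392794273*I)/(3*(-2898137*I + 12*sqrt(58))) ≈ -12812.0 + 1.9791e-9*I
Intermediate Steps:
O = 1/(-16071 - 36*I*sqrt(58)/541) (O = 1/(-16071 + (144*sqrt(-58))/(-2164)) = 1/(-16071 + (144*(I*sqrt(58)))*(-1/2164)) = 1/(-16071 + (144*I*sqrt(58))*(-1/2164)) = 1/(-16071 - 36*I*sqrt(58)/541) ≈ -6.2224e-5 + 2.0e-9*I)
((-14196 - 1*13999) + O) + 15383 = ((-14196 - 1*13999) + (-1567892117/25197594237363 + 2164*I*sqrt(58)/8399198079121)) + 15383 = ((-14196 - 13999) + (-1567892117/25197594237363 + 2164*I*sqrt(58)/8399198079121)) + 15383 = (-28195 + (-1567892117/25197594237363 + 2164*I*sqrt(58)/8399198079121)) + 15383 = (-710446171090341902/25197594237363 + 2164*I*sqrt(58)/8399198079121) + 15383 = -322831578936986873/25197594237363 + 2164*I*sqrt(58)/8399198079121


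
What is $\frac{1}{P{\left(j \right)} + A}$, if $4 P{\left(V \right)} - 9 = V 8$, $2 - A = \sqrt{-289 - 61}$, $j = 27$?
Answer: $\frac{932}{59889} + \frac{80 i \sqrt{14}}{59889} \approx 0.015562 + 0.0049981 i$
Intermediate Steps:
$A = 2 - 5 i \sqrt{14}$ ($A = 2 - \sqrt{-289 - 61} = 2 - \sqrt{-350} = 2 - 5 i \sqrt{14} \approx 2.0 - 18.708 i$)
$P{\left(V \right)} = \frac{9}{4} + 2 V$ ($P{\left(V \right)} = \frac{9}{4} + \frac{V 8}{4} = \frac{9}{4} + \frac{8 V}{4} = \frac{9}{4} + 2 V$)
$\frac{1}{P{\left(j \right)} + A} = \frac{1}{\left(\frac{9}{4} + 2 \cdot 27\right) + \left(2 - 5 i \sqrt{14}\right)} = \frac{1}{\left(\frac{9}{4} + 54\right) + \left(2 - 5 i \sqrt{14}\right)} = \frac{1}{\frac{225}{4} + \left(2 - 5 i \sqrt{14}\right)} = \frac{1}{\frac{233}{4} - 5 i \sqrt{14}}$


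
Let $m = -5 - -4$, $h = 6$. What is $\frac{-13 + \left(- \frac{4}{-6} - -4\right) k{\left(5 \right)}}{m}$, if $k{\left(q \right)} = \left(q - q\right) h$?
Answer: $13$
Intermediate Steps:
$k{\left(q \right)} = 0$ ($k{\left(q \right)} = \left(q - q\right) 6 = 0 \cdot 6 = 0$)
$m = -1$ ($m = -5 + 4 = -1$)
$\frac{-13 + \left(- \frac{4}{-6} - -4\right) k{\left(5 \right)}}{m} = \frac{-13 + \left(- \frac{4}{-6} - -4\right) 0}{-1} = \left(-13 + \left(\left(-4\right) \left(- \frac{1}{6}\right) + 4\right) 0\right) \left(-1\right) = \left(-13 + \left(\frac{2}{3} + 4\right) 0\right) \left(-1\right) = \left(-13 + \frac{14}{3} \cdot 0\right) \left(-1\right) = \left(-13 + 0\right) \left(-1\right) = \left(-13\right) \left(-1\right) = 13$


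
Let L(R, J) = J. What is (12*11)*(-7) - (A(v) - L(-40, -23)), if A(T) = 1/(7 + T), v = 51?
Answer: -54927/58 ≈ -947.02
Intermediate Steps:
(12*11)*(-7) - (A(v) - L(-40, -23)) = (12*11)*(-7) - (1/(7 + 51) - 1*(-23)) = 132*(-7) - (1/58 + 23) = -924 - (1/58 + 23) = -924 - 1*1335/58 = -924 - 1335/58 = -54927/58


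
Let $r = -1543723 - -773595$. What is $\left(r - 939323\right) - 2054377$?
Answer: $-3763828$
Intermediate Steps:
$r = -770128$ ($r = -1543723 + 773595 = -770128$)
$\left(r - 939323\right) - 2054377 = \left(-770128 - 939323\right) - 2054377 = -1709451 - 2054377 = -3763828$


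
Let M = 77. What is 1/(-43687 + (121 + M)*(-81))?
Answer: -1/59725 ≈ -1.6743e-5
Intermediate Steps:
1/(-43687 + (121 + M)*(-81)) = 1/(-43687 + (121 + 77)*(-81)) = 1/(-43687 + 198*(-81)) = 1/(-43687 - 16038) = 1/(-59725) = -1/59725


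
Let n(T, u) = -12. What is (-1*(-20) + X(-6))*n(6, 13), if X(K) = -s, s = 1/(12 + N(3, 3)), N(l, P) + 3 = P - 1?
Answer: -2628/11 ≈ -238.91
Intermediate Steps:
N(l, P) = -4 + P (N(l, P) = -3 + (P - 1) = -3 + (-1 + P) = -4 + P)
s = 1/11 (s = 1/(12 + (-4 + 3)) = 1/(12 - 1) = 1/11 ≈ 0.090909)
X(K) = -1/11 (X(K) = -1*1/11 = -1/11)
(-1*(-20) + X(-6))*n(6, 13) = (-1*(-20) - 1/11)*(-12) = (20 - 1/11)*(-12) = (219/11)*(-12) = -2628/11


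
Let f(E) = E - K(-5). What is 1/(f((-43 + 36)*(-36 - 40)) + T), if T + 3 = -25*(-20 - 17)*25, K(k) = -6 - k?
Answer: 1/23655 ≈ 4.2274e-5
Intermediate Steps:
f(E) = 1 + E (f(E) = E - (-6 - 1*(-5)) = E - (-6 + 5) = E - 1*(-1) = E + 1 = 1 + E)
T = 23122 (T = -3 - 25*(-20 - 17)*25 = -3 - 25*(-37)*25 = -3 + 925*25 = -3 + 23125 = 23122)
1/(f((-43 + 36)*(-36 - 40)) + T) = 1/((1 + (-43 + 36)*(-36 - 40)) + 23122) = 1/((1 - 7*(-76)) + 23122) = 1/((1 + 532) + 23122) = 1/(533 + 23122) = 1/23655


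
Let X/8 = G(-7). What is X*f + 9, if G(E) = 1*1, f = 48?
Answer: 393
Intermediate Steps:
G(E) = 1
X = 8 (X = 8*1 = 8)
X*f + 9 = 8*48 + 9 = 384 + 9 = 393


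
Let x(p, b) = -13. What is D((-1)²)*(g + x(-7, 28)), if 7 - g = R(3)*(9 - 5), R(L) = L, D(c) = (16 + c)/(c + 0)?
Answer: -306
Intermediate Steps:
D(c) = (16 + c)/c
g = -5 (g = 7 - 3*(9 - 5) = 7 - 3*4 = 7 - 1*12 = 7 - 12 = -5)
D((-1)²)*(g + x(-7, 28)) = ((16 + (-1)²)/((-1)²))*(-5 - 13) = ((16 + 1)/1)*(-18) = (1*17)*(-18) = 17*(-18) = -306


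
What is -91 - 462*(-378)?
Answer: 174545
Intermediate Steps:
-91 - 462*(-378) = -91 + 174636 = 174545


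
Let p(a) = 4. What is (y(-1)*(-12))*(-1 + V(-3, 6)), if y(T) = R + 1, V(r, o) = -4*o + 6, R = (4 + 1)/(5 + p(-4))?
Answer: 1064/3 ≈ 354.67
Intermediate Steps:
R = 5/9 (R = (4 + 1)/(5 + 4) = 5/9 ≈ 0.55556)
V(r, o) = 6 - 4*o
y(T) = 14/9 (y(T) = 5/9 + 1 = 14/9)
(y(-1)*(-12))*(-1 + V(-3, 6)) = ((14/9)*(-12))*(-1 + (6 - 4*6)) = -56*(-1 + (6 - 24))/3 = -56*(-1 - 18)/3 = -56/3*(-19) = 1064/3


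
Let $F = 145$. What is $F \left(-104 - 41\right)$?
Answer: $-21025$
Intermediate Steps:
$F \left(-104 - 41\right) = 145 \left(-104 - 41\right) = 145 \left(-145\right) = -21025$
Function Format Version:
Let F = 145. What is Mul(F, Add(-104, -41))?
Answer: -21025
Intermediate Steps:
Mul(F, Add(-104, -41)) = Mul(145, Add(-104, -41)) = Mul(145, -145) = -21025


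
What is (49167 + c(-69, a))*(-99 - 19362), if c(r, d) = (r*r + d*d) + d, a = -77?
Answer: -1163378580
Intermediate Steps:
c(r, d) = d + d**2 + r**2 (c(r, d) = (r**2 + d**2) + d = (d**2 + r**2) + d = d + d**2 + r**2)
(49167 + c(-69, a))*(-99 - 19362) = (49167 + (-77 + (-77)**2 + (-69)**2))*(-99 - 19362) = (49167 + (-77 + 5929 + 4761))*(-19461) = (49167 + 10613)*(-19461) = 59780*(-19461) = -1163378580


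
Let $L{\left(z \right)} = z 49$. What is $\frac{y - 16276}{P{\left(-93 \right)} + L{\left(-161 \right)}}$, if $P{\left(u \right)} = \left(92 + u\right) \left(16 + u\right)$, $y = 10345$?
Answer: $\frac{659}{868} \approx 0.75922$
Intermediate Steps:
$L{\left(z \right)} = 49 z$
$P{\left(u \right)} = \left(16 + u\right) \left(92 + u\right)$
$\frac{y - 16276}{P{\left(-93 \right)} + L{\left(-161 \right)}} = \frac{10345 - 16276}{\left(1472 + \left(-93\right)^{2} + 108 \left(-93\right)\right) + 49 \left(-161\right)} = - \frac{5931}{\left(1472 + 8649 - 10044\right) - 7889} = - \frac{5931}{77 - 7889} = - \frac{5931}{-7812} = \left(-5931\right) \left(- \frac{1}{7812}\right) = \frac{659}{868}$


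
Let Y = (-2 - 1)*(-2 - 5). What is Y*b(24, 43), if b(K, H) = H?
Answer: 903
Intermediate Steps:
Y = 21 (Y = -3*(-7) = 21)
Y*b(24, 43) = 21*43 = 903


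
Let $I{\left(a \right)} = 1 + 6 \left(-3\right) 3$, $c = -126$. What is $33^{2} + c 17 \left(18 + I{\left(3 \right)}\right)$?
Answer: $76059$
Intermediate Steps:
$I{\left(a \right)} = -53$ ($I{\left(a \right)} = 1 - 54 = -53$)
$33^{2} + c 17 \left(18 + I{\left(3 \right)}\right) = 33^{2} - 126 \cdot 17 \left(18 - 53\right) = 1089 - 126 \cdot 17 \left(-35\right) = 1089 - -74970 = 1089 + 74970 = 76059$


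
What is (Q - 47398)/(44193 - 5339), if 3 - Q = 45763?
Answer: -46579/19427 ≈ -2.3976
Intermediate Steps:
Q = -45760 (Q = 3 - 1*45763 = 3 - 45763 = -45760)
(Q - 47398)/(44193 - 5339) = (-45760 - 47398)/(44193 - 5339) = -93158/38854 = -93158*1/38854 = -46579/19427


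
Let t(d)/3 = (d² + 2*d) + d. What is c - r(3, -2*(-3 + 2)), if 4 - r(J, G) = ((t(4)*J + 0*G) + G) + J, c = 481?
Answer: 734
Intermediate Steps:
t(d) = 3*d² + 9*d (t(d) = 3*((d² + 2*d) + d) = 3*(d² + 3*d) = 3*d² + 9*d)
r(J, G) = 4 - G - 85*J (r(J, G) = 4 - ((((3*4*(3 + 4))*J + 0*G) + G) + J) = 4 - ((((3*4*7)*J + 0) + G) + J) = 4 - (((84*J + 0) + G) + J) = 4 - ((84*J + G) + J) = 4 - ((G + 84*J) + J) = 4 - (G + 85*J) = 4 + (-G - 85*J) = 4 - G - 85*J)
c - r(3, -2*(-3 + 2)) = 481 - (4 - (-2)*(-3 + 2) - 85*3) = 481 - (4 - (-2)*(-1) - 255) = 481 - (4 - 1*2 - 255) = 481 - (4 - 2 - 255) = 481 - 1*(-253) = 481 + 253 = 734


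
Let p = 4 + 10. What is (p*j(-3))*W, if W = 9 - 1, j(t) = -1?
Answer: -112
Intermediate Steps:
W = 8
p = 14
(p*j(-3))*W = (14*(-1))*8 = -14*8 = -112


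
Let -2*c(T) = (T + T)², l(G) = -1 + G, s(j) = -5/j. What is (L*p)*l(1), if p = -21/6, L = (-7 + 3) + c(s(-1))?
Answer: 0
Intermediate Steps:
c(T) = -2*T² (c(T) = -(T + T)²/2 = -4*T²/2 = -2*T²)
L = -54 (L = (-7 + 3) - 2*(-5/(-1))² = -4 - 2*(-5*(-1))² = -4 - 2*5² = -4 - 2*25 = -4 - 50 = -54)
p = -7/2 (p = -21*⅙ = -7/2 ≈ -3.5000)
(L*p)*l(1) = (-54*(-7/2))*(-1 + 1) = 189*0 = 0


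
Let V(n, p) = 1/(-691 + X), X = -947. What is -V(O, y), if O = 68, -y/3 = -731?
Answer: 1/1638 ≈ 0.00061050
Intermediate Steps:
y = 2193 (y = -3*(-731) = 2193)
V(n, p) = -1/1638 (V(n, p) = 1/(-691 - 947) = 1/(-1638) = -1/1638)
-V(O, y) = -1*(-1/1638) = 1/1638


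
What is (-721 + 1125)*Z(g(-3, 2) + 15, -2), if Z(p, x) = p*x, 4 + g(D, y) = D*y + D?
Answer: -1616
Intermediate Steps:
g(D, y) = -4 + D + D*y (g(D, y) = -4 + (D*y + D) = -4 + (D + D*y) = -4 + D + D*y)
(-721 + 1125)*Z(g(-3, 2) + 15, -2) = (-721 + 1125)*(((-4 - 3 - 3*2) + 15)*(-2)) = 404*(((-4 - 3 - 6) + 15)*(-2)) = 404*((-13 + 15)*(-2)) = 404*(2*(-2)) = 404*(-4) = -1616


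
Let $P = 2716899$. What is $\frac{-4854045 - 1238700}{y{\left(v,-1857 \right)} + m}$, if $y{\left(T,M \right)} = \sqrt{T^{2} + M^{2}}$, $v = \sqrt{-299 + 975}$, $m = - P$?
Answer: $\frac{16553372797755}{7381536727076} + \frac{30463725 \sqrt{137965}}{7381536727076} \approx 2.2441$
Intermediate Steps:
$m = -2716899$ ($m = \left(-1\right) 2716899 = -2716899$)
$v = 26$ ($v = \sqrt{676} = 26$)
$y{\left(T,M \right)} = \sqrt{M^{2} + T^{2}}$
$\frac{-4854045 - 1238700}{y{\left(v,-1857 \right)} + m} = \frac{-4854045 - 1238700}{\sqrt{\left(-1857\right)^{2} + 26^{2}} - 2716899} = - \frac{6092745}{\sqrt{3448449 + 676} - 2716899} = - \frac{6092745}{\sqrt{3449125} - 2716899} = - \frac{6092745}{5 \sqrt{137965} - 2716899} = - \frac{6092745}{-2716899 + 5 \sqrt{137965}}$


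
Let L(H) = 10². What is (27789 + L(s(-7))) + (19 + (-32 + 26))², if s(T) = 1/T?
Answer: 28058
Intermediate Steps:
L(H) = 100
(27789 + L(s(-7))) + (19 + (-32 + 26))² = (27789 + 100) + (19 + (-32 + 26))² = 27889 + (19 - 6)² = 27889 + 13² = 27889 + 169 = 28058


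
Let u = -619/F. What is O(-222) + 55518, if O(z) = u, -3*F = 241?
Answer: 13381695/241 ≈ 55526.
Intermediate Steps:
F = -241/3 (F = -⅓*241 = -241/3 ≈ -80.333)
u = 1857/241 (u = -619/(-241/3) = -619*(-3/241) = 1857/241 ≈ 7.7054)
O(z) = 1857/241
O(-222) + 55518 = 1857/241 + 55518 = 13381695/241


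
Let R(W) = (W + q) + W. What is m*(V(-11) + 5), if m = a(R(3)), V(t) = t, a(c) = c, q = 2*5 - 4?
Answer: -72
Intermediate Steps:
q = 6 (q = 10 - 4 = 6)
R(W) = 6 + 2*W (R(W) = (W + 6) + W = (6 + W) + W = 6 + 2*W)
m = 12 (m = 6 + 2*3 = 6 + 6 = 12)
m*(V(-11) + 5) = 12*(-11 + 5) = 12*(-6) = -72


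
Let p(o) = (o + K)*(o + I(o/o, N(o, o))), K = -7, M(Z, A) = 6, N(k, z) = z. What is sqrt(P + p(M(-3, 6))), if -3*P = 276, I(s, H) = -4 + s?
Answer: I*sqrt(95) ≈ 9.7468*I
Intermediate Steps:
P = -92 (P = -1/3*276 = -92)
p(o) = (-7 + o)*(-3 + o) (p(o) = (o - 7)*(o + (-4 + o/o)) = (-7 + o)*(o + (-4 + 1)) = (-7 + o)*(o - 3) = (-7 + o)*(-3 + o))
sqrt(P + p(M(-3, 6))) = sqrt(-92 + (21 + 6**2 - 10*6)) = sqrt(-92 + (21 + 36 - 60)) = sqrt(-92 - 3) = sqrt(-95) = I*sqrt(95)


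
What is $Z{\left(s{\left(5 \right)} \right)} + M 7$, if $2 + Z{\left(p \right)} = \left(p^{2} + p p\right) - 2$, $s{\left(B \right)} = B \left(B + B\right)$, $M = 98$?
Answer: $5682$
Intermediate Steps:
$s{\left(B \right)} = 2 B^{2}$ ($s{\left(B \right)} = B 2 B = 2 B^{2}$)
$Z{\left(p \right)} = -4 + 2 p^{2}$ ($Z{\left(p \right)} = -2 - \left(2 - p^{2} - p p\right) = -2 + \left(\left(p^{2} + p^{2}\right) - 2\right) = -2 + \left(2 p^{2} - 2\right) = -2 + \left(-2 + 2 p^{2}\right) = -4 + 2 p^{2}$)
$Z{\left(s{\left(5 \right)} \right)} + M 7 = \left(-4 + 2 \left(2 \cdot 5^{2}\right)^{2}\right) + 98 \cdot 7 = \left(-4 + 2 \left(2 \cdot 25\right)^{2}\right) + 686 = \left(-4 + 2 \cdot 50^{2}\right) + 686 = \left(-4 + 2 \cdot 2500\right) + 686 = \left(-4 + 5000\right) + 686 = 4996 + 686 = 5682$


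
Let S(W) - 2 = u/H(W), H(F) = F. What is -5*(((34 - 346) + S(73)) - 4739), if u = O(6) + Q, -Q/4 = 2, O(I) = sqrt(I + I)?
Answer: 1842925/73 - 10*sqrt(3)/73 ≈ 25245.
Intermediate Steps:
O(I) = sqrt(2)*sqrt(I) (O(I) = sqrt(2*I) = sqrt(2)*sqrt(I))
Q = -8 (Q = -4*2 = -8)
u = -8 + 2*sqrt(3) (u = sqrt(2)*sqrt(6) - 8 = 2*sqrt(3) - 8 = -8 + 2*sqrt(3) ≈ -4.5359)
S(W) = 2 + (-8 + 2*sqrt(3))/W
-5*(((34 - 346) + S(73)) - 4739) = -5*(((34 - 346) + 2*(-4 + 73 + sqrt(3))/73) - 4739) = -5*((-312 + 2*(1/73)*(69 + sqrt(3))) - 4739) = -5*((-312 + (138/73 + 2*sqrt(3)/73)) - 4739) = -5*((-22638/73 + 2*sqrt(3)/73) - 4739) = -5*(-368585/73 + 2*sqrt(3)/73) = 1842925/73 - 10*sqrt(3)/73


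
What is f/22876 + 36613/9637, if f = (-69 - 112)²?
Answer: 1153276745/220456012 ≈ 5.2313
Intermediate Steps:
f = 32761 (f = (-181)² = 32761)
f/22876 + 36613/9637 = 32761/22876 + 36613/9637 = 1153276745/220456012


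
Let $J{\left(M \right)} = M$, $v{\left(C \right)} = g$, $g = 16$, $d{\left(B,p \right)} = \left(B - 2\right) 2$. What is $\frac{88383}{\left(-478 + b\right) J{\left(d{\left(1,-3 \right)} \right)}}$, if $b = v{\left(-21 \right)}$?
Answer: $\frac{29461}{308} \approx 95.653$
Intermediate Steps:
$d{\left(B,p \right)} = -4 + 2 B$ ($d{\left(B,p \right)} = \left(-2 + B\right) 2 = -4 + 2 B$)
$v{\left(C \right)} = 16$
$b = 16$
$\frac{88383}{\left(-478 + b\right) J{\left(d{\left(1,-3 \right)} \right)}} = \frac{88383}{\left(-478 + 16\right) \left(-4 + 2 \cdot 1\right)} = \frac{88383}{\left(-462\right) \left(-4 + 2\right)} = \frac{88383}{\left(-462\right) \left(-2\right)} = \frac{88383}{924} = 88383 \cdot \frac{1}{924} = \frac{29461}{308}$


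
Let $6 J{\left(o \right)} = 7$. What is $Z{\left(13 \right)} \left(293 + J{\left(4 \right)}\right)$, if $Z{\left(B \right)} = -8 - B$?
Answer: $- \frac{12355}{2} \approx -6177.5$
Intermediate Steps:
$J{\left(o \right)} = \frac{7}{6}$ ($J{\left(o \right)} = \frac{1}{6} \cdot 7 = \frac{7}{6}$)
$Z{\left(13 \right)} \left(293 + J{\left(4 \right)}\right) = \left(-8 - 13\right) \left(293 + \frac{7}{6}\right) = \left(-8 - 13\right) \frac{1765}{6} = \left(-21\right) \frac{1765}{6} = - \frac{12355}{2}$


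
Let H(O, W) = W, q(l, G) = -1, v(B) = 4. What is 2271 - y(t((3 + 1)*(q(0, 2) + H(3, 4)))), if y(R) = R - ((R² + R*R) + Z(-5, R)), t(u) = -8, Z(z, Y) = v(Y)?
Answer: 2411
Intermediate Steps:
Z(z, Y) = 4
y(R) = -4 + R - 2*R² (y(R) = R - ((R² + R*R) + 4) = R - ((R² + R²) + 4) = R - (2*R² + 4) = R - (4 + 2*R²) = R + (-4 - 2*R²) = -4 + R - 2*R²)
2271 - y(t((3 + 1)*(q(0, 2) + H(3, 4)))) = 2271 - (-4 - 8 - 2*(-8)²) = 2271 - (-4 - 8 - 2*64) = 2271 - (-4 - 8 - 128) = 2271 - 1*(-140) = 2271 + 140 = 2411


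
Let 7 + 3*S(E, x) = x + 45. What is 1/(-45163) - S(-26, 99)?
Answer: -6187334/135489 ≈ -45.667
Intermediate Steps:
S(E, x) = 38/3 + x/3 (S(E, x) = -7/3 + (x + 45)/3 = -7/3 + (45 + x)/3 = -7/3 + (15 + x/3) = 38/3 + x/3)
1/(-45163) - S(-26, 99) = 1/(-45163) - (38/3 + (⅓)*99) = -1/45163 - (38/3 + 33) = -1/45163 - 1*137/3 = -1/45163 - 137/3 = -6187334/135489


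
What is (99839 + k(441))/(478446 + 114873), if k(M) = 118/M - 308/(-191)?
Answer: 8409697175/49975852689 ≈ 0.16828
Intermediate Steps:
k(M) = 308/191 + 118/M (k(M) = 118/M - 308*(-1/191) = 118/M + 308/191 = 308/191 + 118/M)
(99839 + k(441))/(478446 + 114873) = (99839 + (308/191 + 118/441))/(478446 + 114873) = (99839 + (308/191 + 118*(1/441)))/593319 = (99839 + (308/191 + 118/441))*(1/593319) = (99839 + 158366/84231)*(1/593319) = (8409697175/84231)*(1/593319) = 8409697175/49975852689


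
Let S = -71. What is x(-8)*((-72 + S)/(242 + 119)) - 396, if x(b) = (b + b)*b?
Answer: -161260/361 ≈ -446.70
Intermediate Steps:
x(b) = 2*b² (x(b) = (2*b)*b = 2*b²)
x(-8)*((-72 + S)/(242 + 119)) - 396 = (2*(-8)²)*((-72 - 71)/(242 + 119)) - 396 = (2*64)*(-143/361) - 396 = 128*(-143*1/361) - 396 = 128*(-143/361) - 396 = -18304/361 - 396 = -161260/361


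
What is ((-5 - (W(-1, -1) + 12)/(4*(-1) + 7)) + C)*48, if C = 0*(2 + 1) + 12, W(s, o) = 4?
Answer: 80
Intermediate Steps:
C = 12 (C = 0*3 + 12 = 0 + 12 = 12)
((-5 - (W(-1, -1) + 12)/(4*(-1) + 7)) + C)*48 = ((-5 - (4 + 12)/(4*(-1) + 7)) + 12)*48 = ((-5 - 16/(-4 + 7)) + 12)*48 = ((-5 - 16/3) + 12)*48 = (-31/3 + 12)*48 = (5/3)*48 = 80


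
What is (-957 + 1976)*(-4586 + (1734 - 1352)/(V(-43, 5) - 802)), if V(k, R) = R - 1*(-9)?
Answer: -1841409425/394 ≈ -4.6736e+6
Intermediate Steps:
V(k, R) = 9 + R (V(k, R) = R + 9 = 9 + R)
(-957 + 1976)*(-4586 + (1734 - 1352)/(V(-43, 5) - 802)) = (-957 + 1976)*(-4586 + (1734 - 1352)/((9 + 5) - 802)) = 1019*(-4586 + 382/(14 - 802)) = 1019*(-4586 + 382/(-788)) = 1019*(-4586 + 382*(-1/788)) = 1019*(-4586 - 191/394) = 1019*(-1807075/394) = -1841409425/394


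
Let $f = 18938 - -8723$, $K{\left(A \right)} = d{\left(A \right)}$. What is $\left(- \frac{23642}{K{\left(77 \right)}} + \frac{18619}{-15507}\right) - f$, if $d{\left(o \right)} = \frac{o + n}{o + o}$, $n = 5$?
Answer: $- \frac{45816737624}{635787} \approx -72063.0$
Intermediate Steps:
$d{\left(o \right)} = \frac{5 + o}{2 o}$ ($d{\left(o \right)} = \frac{o + 5}{o + o} = \frac{5 + o}{2 o}$)
$K{\left(A \right)} = \frac{5 + A}{2 A}$
$f = 27661$ ($f = 18938 + 8723 = 27661$)
$\left(- \frac{23642}{K{\left(77 \right)}} + \frac{18619}{-15507}\right) - f = \left(- \frac{23642}{\frac{1}{2} \cdot \frac{1}{77} \left(5 + 77\right)} + \frac{18619}{-15507}\right) - 27661 = \left(- \frac{23642}{\frac{1}{2} \cdot \frac{1}{77} \cdot 82} + 18619 \left(- \frac{1}{15507}\right)\right) - 27661 = \left(- \frac{23642}{\frac{41}{77}} - \frac{18619}{15507}\right) - 27661 = \left(\left(-23642\right) \frac{77}{41} - \frac{18619}{15507}\right) - 27661 = \left(- \frac{1820434}{41} - \frac{18619}{15507}\right) - 27661 = - \frac{28230233417}{635787} - 27661 = - \frac{45816737624}{635787}$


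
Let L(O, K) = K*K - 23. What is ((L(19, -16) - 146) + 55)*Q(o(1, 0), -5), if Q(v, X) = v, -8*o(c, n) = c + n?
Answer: -71/4 ≈ -17.750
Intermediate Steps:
o(c, n) = -c/8 - n/8 (o(c, n) = -(c + n)/8 = -c/8 - n/8)
L(O, K) = -23 + K**2 (L(O, K) = K**2 - 23 = -23 + K**2)
((L(19, -16) - 146) + 55)*Q(o(1, 0), -5) = (((-23 + (-16)**2) - 146) + 55)*(-1/8*1 - 1/8*0) = (((-23 + 256) - 146) + 55)*(-1/8 + 0) = ((233 - 146) + 55)*(-1/8) = (87 + 55)*(-1/8) = 142*(-1/8) = -71/4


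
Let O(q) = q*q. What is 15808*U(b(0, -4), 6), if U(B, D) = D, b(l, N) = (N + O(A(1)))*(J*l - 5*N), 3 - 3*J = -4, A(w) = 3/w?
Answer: 94848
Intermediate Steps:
J = 7/3 (J = 1 - ⅓*(-4) = 1 + 4/3 = 7/3 ≈ 2.3333)
O(q) = q²
b(l, N) = (9 + N)*(-5*N + 7*l/3) (b(l, N) = (N + (3/1)²)*(7*l/3 - 5*N) = (N + (3*1)²)*(-5*N + 7*l/3) = (N + 3²)*(-5*N + 7*l/3) = (N + 9)*(-5*N + 7*l/3) = (9 + N)*(-5*N + 7*l/3))
15808*U(b(0, -4), 6) = 15808*6 = 94848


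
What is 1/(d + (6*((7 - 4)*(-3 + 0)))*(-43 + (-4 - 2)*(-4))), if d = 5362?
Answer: 1/6388 ≈ 0.00015654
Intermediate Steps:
1/(d + (6*((7 - 4)*(-3 + 0)))*(-43 + (-4 - 2)*(-4))) = 1/(5362 + (6*((7 - 4)*(-3 + 0)))*(-43 + (-4 - 2)*(-4))) = 1/(5362 + (6*(3*(-3)))*(-43 - 6*(-4))) = 1/(5362 + (6*(-9))*(-43 + 24)) = 1/(5362 - 54*(-19)) = 1/(5362 + 1026) = 1/6388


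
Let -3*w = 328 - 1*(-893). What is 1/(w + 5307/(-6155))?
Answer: -6155/2510392 ≈ -0.0024518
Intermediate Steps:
w = -407 (w = -(328 - 1*(-893))/3 = -(328 + 893)/3 = -⅓*1221 = -407)
1/(w + 5307/(-6155)) = 1/(-407 + 5307/(-6155)) = 1/(-407 + 5307*(-1/6155)) = 1/(-407 - 5307/6155) = 1/(-2510392/6155) = -6155/2510392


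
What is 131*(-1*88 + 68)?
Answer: -2620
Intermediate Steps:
131*(-1*88 + 68) = 131*(-88 + 68) = 131*(-20) = -2620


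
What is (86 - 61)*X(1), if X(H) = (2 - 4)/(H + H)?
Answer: -25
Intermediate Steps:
X(H) = -1/H (X(H) = -2*1/(2*H) = -1/H)
(86 - 61)*X(1) = (86 - 61)*(-1/1) = 25*(-1*1) = 25*(-1) = -25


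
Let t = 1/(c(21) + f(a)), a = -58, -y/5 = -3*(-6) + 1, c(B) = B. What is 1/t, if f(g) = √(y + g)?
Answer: 21 + 3*I*√17 ≈ 21.0 + 12.369*I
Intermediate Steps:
y = -95 (y = -5*(-3*(-6) + 1) = -5*(18 + 1) = -5*19 = -95)
f(g) = √(-95 + g)
t = 1/(21 + 3*I*√17) (t = 1/(21 + √(-95 - 58)) = 1/(21 + √(-153)) = 1/(21 + 3*I*√17) ≈ 0.035354 - 0.020824*I)
1/t = 1/(7/198 - I*√17/198)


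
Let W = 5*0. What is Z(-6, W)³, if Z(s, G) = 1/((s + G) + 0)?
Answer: -1/216 ≈ -0.0046296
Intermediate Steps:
W = 0
Z(s, G) = 1/(G + s) (Z(s, G) = 1/((G + s) + 0) = 1/(G + s))
Z(-6, W)³ = (1/(0 - 6))³ = (1/(-6))³ = (-⅙)³ = -1/216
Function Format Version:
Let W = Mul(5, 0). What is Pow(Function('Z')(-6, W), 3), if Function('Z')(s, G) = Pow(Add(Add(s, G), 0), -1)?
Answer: Rational(-1, 216) ≈ -0.0046296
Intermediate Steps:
W = 0
Function('Z')(s, G) = Pow(Add(G, s), -1) (Function('Z')(s, G) = Pow(Add(Add(G, s), 0), -1) = Pow(Add(G, s), -1))
Pow(Function('Z')(-6, W), 3) = Pow(Pow(Add(0, -6), -1), 3) = Pow(Pow(-6, -1), 3) = Pow(Rational(-1, 6), 3) = Rational(-1, 216)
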